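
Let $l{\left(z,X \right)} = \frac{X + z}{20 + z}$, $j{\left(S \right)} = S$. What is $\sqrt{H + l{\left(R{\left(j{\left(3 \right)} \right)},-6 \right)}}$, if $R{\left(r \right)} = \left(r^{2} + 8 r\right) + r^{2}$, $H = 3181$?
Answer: $\frac{\sqrt{3057499}}{31} \approx 56.406$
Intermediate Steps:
$R{\left(r \right)} = 2 r^{2} + 8 r$
$l{\left(z,X \right)} = \frac{X + z}{20 + z}$
$\sqrt{H + l{\left(R{\left(j{\left(3 \right)} \right)},-6 \right)}} = \sqrt{3181 + \frac{-6 + 2 \cdot 3 \left(4 + 3\right)}{20 + 2 \cdot 3 \left(4 + 3\right)}} = \sqrt{3181 + \frac{-6 + 2 \cdot 3 \cdot 7}{20 + 2 \cdot 3 \cdot 7}} = \sqrt{3181 + \frac{-6 + 42}{20 + 42}} = \sqrt{3181 + \frac{1}{62} \cdot 36} = \sqrt{3181 + \frac{18}{31}} = \sqrt{\frac{98629}{31}} = \frac{\sqrt{3057499}}{31}$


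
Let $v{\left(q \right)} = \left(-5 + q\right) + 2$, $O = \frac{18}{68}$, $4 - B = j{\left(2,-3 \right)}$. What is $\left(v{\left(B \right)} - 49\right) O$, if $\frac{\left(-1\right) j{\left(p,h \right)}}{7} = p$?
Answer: $-9$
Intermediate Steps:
$j{\left(p,h \right)} = - 7 p$
$B = 18$ ($B = 4 - \left(-7\right) 2 = 4 - -14 = 4 + 14 = 18$)
$O = \frac{9}{34}$ ($O = 18 \cdot \frac{1}{68} = \frac{9}{34} \approx 0.26471$)
$v{\left(q \right)} = -3 + q$
$\left(v{\left(B \right)} - 49\right) O = \left(\left(-3 + 18\right) - 49\right) \frac{9}{34} = \left(15 - 49\right) \frac{9}{34} = \left(-34\right) \frac{9}{34} = -9$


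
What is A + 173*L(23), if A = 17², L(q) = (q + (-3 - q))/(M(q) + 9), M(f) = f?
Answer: 8729/32 ≈ 272.78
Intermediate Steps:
L(q) = -3/(9 + q) (L(q) = (q + (-3 - q))/(q + 9) = -3/(9 + q))
A = 289
A + 173*L(23) = 289 + 173*(-3/(9 + 23)) = 289 + 173*(-3/32) = 289 - 519/32 = 8729/32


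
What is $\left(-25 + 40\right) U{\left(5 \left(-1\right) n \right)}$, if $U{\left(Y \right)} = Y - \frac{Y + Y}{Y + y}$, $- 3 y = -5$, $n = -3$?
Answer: $198$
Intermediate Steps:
$y = \frac{5}{3}$ ($y = \left(- \frac{1}{3}\right) \left(-5\right) = \frac{5}{3} \approx 1.6667$)
$U{\left(Y \right)} = Y - \frac{2 Y}{\frac{5}{3} + Y}$ ($U{\left(Y \right)} = Y - \frac{Y + Y}{Y + \frac{5}{3}} = Y - \frac{2 Y}{\frac{5}{3} + Y}$)
$\left(-25 + 40\right) U{\left(5 \left(-1\right) n \right)} = \left(-25 + 40\right) \frac{5 \left(-1\right) \left(-3\right) \left(-1 + 3 \cdot 5 \left(-1\right) \left(-3\right)\right)}{5 + 3 \cdot 5 \left(-1\right) \left(-3\right)} = 15 \frac{\left(-5\right) \left(-3\right) \left(-1 + 3 \left(\left(-5\right) \left(-3\right)\right)\right)}{5 + 3 \left(\left(-5\right) \left(-3\right)\right)} = 15 \frac{15 \left(-1 + 3 \cdot 15\right)}{5 + 3 \cdot 15} = 15 \frac{15 \left(-1 + 45\right)}{5 + 45} = 15 \cdot 15 \cdot \frac{1}{50} \cdot 44 = 15 \cdot \frac{66}{5} = 198$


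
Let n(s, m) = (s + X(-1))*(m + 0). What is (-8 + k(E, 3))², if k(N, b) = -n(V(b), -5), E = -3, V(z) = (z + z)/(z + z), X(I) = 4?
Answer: 289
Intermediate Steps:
V(z) = 1 (V(z) = (2*z)/((2*z)) = (2*z)*(1/(2*z)) = 1)
n(s, m) = m*(4 + s) (n(s, m) = (s + 4)*(m + 0) = (4 + s)*m = m*(4 + s))
k(N, b) = 25 (k(N, b) = -(-5)*(4 + 1) = -(-5)*5 = -1*(-25) = 25)
(-8 + k(E, 3))² = (-8 + 25)² = 17² = 289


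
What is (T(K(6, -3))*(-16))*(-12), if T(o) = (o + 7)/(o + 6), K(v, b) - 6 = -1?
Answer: 2304/11 ≈ 209.45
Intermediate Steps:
K(v, b) = 5 (K(v, b) = 6 - 1 = 5)
T(o) = (7 + o)/(6 + o)
(T(K(6, -3))*(-16))*(-12) = (((7 + 5)/(6 + 5))*(-16))*(-12) = ((12/11)*(-16))*(-12) = -192/11*(-12) = 2304/11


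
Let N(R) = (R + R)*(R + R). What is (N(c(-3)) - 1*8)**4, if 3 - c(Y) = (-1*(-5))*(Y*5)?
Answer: 350288297483309056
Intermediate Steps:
c(Y) = 3 - 25*Y (c(Y) = 3 - (-1*(-5))*Y*5 = 3 - 5*5*Y = 3 - 25*Y)
N(R) = 4*R**2 (N(R) = (2*R)*(2*R) = 4*R**2)
(N(c(-3)) - 1*8)**4 = (4*(3 - 25*(-3))**2 - 1*8)**4 = (4*(3 + 75)**2 - 8)**4 = (4*78**2 - 8)**4 = (4*6084 - 8)**4 = (24336 - 8)**4 = 24328**4 = 350288297483309056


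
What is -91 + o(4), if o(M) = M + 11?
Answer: -76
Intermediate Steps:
o(M) = 11 + M
-91 + o(4) = -91 + (11 + 4) = -91 + 15 = -76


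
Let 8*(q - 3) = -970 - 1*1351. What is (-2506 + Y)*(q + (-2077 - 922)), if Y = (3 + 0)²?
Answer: 65643633/8 ≈ 8.2055e+6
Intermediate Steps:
Y = 9 (Y = 3² = 9)
q = -2297/8 (q = 3 + (-970 - 1*1351)/8 = 3 + (-970 - 1351)/8 = 3 + (⅛)*(-2321) = 3 - 2321/8 = -2297/8 ≈ -287.13)
(-2506 + Y)*(q + (-2077 - 922)) = (-2506 + 9)*(-2297/8 + (-2077 - 922)) = -2497*(-2297/8 - 2999) = -2497*(-26289/8) = 65643633/8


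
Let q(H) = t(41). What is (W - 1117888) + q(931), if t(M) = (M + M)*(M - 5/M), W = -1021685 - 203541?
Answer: -2339762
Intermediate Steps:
W = -1225226
t(M) = 2*M*(M - 5/M) (t(M) = (2*M)*(M - 5/M) = 2*M*(M - 5/M))
q(H) = 3352 (q(H) = -10 + 2*41**2 = -10 + 2*1681 = -10 + 3362 = 3352)
(W - 1117888) + q(931) = (-1225226 - 1117888) + 3352 = -2343114 + 3352 = -2339762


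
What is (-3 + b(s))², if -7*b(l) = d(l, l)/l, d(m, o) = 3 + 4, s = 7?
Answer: 484/49 ≈ 9.8775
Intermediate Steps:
d(m, o) = 7
b(l) = -1/l
(-3 + b(s))² = (-3 - 1/7)² = (-3 - 1*⅐)² = (-3 - ⅐)² = (-22/7)² = 484/49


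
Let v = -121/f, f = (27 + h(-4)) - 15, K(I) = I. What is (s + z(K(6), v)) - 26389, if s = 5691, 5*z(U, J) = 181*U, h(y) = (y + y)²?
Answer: -102404/5 ≈ -20481.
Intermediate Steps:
h(y) = 4*y² (h(y) = (2*y)² = 4*y²)
f = 76 (f = (27 + 4*(-4)²) - 15 = (27 + 4*16) - 15 = (27 + 64) - 15 = 91 - 15 = 76)
v = -121/76 ≈ -1.5921
z(U, J) = 181*U/5 (z(U, J) = (181*U)/5 = 181*U/5)
(s + z(K(6), v)) - 26389 = (5691 + (181/5)*6) - 26389 = (5691 + 1086/5) - 26389 = 29541/5 - 26389 = -102404/5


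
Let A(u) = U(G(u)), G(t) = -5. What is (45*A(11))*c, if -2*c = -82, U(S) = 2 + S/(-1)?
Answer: 12915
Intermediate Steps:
U(S) = 2 - S (U(S) = 2 + S*(-1) = 2 - S)
A(u) = 7 (A(u) = 2 - 1*(-5) = 2 + 5 = 7)
c = 41 (c = -½*(-82) = 41)
(45*A(11))*c = (45*7)*41 = 315*41 = 12915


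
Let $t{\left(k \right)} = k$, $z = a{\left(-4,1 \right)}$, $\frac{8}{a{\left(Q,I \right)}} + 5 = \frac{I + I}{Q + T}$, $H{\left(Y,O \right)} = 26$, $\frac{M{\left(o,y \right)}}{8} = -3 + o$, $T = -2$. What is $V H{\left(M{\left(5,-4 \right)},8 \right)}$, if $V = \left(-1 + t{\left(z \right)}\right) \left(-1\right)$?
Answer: $65$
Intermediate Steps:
$M{\left(o,y \right)} = -24 + 8 o$ ($M{\left(o,y \right)} = 8 \left(-3 + o\right) = -24 + 8 o$)
$a{\left(Q,I \right)} = \frac{8}{-5 + \frac{2 I}{-2 + Q}}$ ($a{\left(Q,I \right)} = \frac{8}{-5 + \frac{I + I}{Q - 2}} = \frac{8}{-5 + \frac{2 I}{-2 + Q}}$)
$z = - \frac{3}{2}$ ($z = \frac{8 \left(-2 - 4\right)}{10 - -20 + 2 \cdot 1} = 8 \frac{1}{10 + 20 + 2} \left(-6\right) = 8 \cdot \frac{1}{32} \left(-6\right) = - \frac{3}{2} \approx -1.5$)
$V = \frac{5}{2}$ ($V = \left(-1 - \frac{3}{2}\right) \left(-1\right) = \left(- \frac{5}{2}\right) \left(-1\right) = \frac{5}{2} \approx 2.5$)
$V H{\left(M{\left(5,-4 \right)},8 \right)} = \frac{5}{2} \cdot 26 = 65$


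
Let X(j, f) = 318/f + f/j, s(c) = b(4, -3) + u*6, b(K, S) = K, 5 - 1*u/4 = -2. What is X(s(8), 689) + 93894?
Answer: 209956973/2236 ≈ 93899.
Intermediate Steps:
u = 28 (u = 20 - 4*(-2) = 20 + 8 = 28)
s(c) = 172 (s(c) = 4 + 28*6 = 4 + 168 = 172)
X(s(8), 689) + 93894 = (318/689 + 689/172) + 93894 = (318*(1/689) + 689*(1/172)) + 93894 = (6/13 + 689/172) + 93894 = 9989/2236 + 93894 = 209956973/2236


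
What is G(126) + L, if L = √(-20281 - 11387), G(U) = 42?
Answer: 42 + 2*I*√7917 ≈ 42.0 + 177.96*I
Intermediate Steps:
L = 2*I*√7917 (L = √(-31668) = 2*I*√7917 ≈ 177.96*I)
G(126) + L = 42 + 2*I*√7917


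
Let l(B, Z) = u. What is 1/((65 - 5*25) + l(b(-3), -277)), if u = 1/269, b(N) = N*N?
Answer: -269/16139 ≈ -0.016668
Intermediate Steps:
b(N) = N²
u = 1/269 ≈ 0.0037175
l(B, Z) = 1/269
1/((65 - 5*25) + l(b(-3), -277)) = 1/((65 - 5*25) + 1/269) = 1/((65 - 125) + 1/269) = 1/(-60 + 1/269) = 1/(-16139/269) = -269/16139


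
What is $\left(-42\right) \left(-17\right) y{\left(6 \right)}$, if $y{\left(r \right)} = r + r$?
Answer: $8568$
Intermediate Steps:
$y{\left(r \right)} = 2 r$
$\left(-42\right) \left(-17\right) y{\left(6 \right)} = \left(-42\right) \left(-17\right) 2 \cdot 6 = 714 \cdot 12 = 8568$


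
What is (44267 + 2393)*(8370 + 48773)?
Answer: 2666292380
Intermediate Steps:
(44267 + 2393)*(8370 + 48773) = 46660*57143 = 2666292380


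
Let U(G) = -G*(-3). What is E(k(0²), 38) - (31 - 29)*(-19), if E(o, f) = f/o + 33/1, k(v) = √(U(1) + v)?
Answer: 71 + 38*√3/3 ≈ 92.939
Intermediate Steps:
U(G) = 3*G
k(v) = √(3 + v) (k(v) = √(3*1 + v) = √(3 + v))
E(o, f) = 33 + f/o (E(o, f) = f/o + 33*1 = f/o + 33 = 33 + f/o)
E(k(0²), 38) - (31 - 29)*(-19) = (33 + 38/(√(3 + 0²))) - (31 - 29)*(-19) = (33 + 38/(√(3 + 0))) - 2*(-19) = (33 + 38/(√3)) - 1*(-38) = (33 + 38*(√3/3)) + 38 = (33 + 38*√3/3) + 38 = 71 + 38*√3/3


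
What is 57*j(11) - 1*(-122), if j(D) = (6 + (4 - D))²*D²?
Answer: 7019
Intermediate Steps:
j(D) = D²*(10 - D)² (j(D) = (10 - D)²*D² = D²*(10 - D)²)
57*j(11) - 1*(-122) = 57*(11²*(-10 + 11)²) - 1*(-122) = 57*(121*1²) + 122 = 57*(121*1) + 122 = 57*121 + 122 = 6897 + 122 = 7019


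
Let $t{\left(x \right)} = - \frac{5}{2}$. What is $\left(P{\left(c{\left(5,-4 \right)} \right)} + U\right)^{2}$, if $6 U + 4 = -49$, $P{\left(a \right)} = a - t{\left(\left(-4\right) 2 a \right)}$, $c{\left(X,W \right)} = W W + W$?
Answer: $\frac{289}{9} \approx 32.111$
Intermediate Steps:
$t{\left(x \right)} = - \frac{5}{2}$ ($t{\left(x \right)} = \left(-5\right) \frac{1}{2} = - \frac{5}{2}$)
$c{\left(X,W \right)} = W + W^{2}$ ($c{\left(X,W \right)} = W^{2} + W = W + W^{2}$)
$P{\left(a \right)} = \frac{5}{2} + a$ ($P{\left(a \right)} = a - - \frac{5}{2} = a + \frac{5}{2} = \frac{5}{2} + a$)
$U = - \frac{53}{6}$ ($U = - \frac{2}{3} + \frac{1}{6} \left(-49\right) = - \frac{2}{3} - \frac{49}{6} = - \frac{53}{6} \approx -8.8333$)
$\left(P{\left(c{\left(5,-4 \right)} \right)} + U\right)^{2} = \left(\left(\frac{5}{2} - 4 \left(1 - 4\right)\right) - \frac{53}{6}\right)^{2} = \left(\left(\frac{5}{2} - -12\right) - \frac{53}{6}\right)^{2} = \left(\left(\frac{5}{2} + 12\right) - \frac{53}{6}\right)^{2} = \left(\frac{29}{2} - \frac{53}{6}\right)^{2} = \left(\frac{17}{3}\right)^{2} = \frac{289}{9}$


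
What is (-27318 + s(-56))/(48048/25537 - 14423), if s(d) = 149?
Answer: 693814753/368272103 ≈ 1.8840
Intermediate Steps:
(-27318 + s(-56))/(48048/25537 - 14423) = (-27318 + 149)/(48048/25537 - 14423) = -27169/(48048*(1/25537) - 14423) = -27169/(48048/25537 - 14423) = -27169/(-368272103/25537) = -27169*(-25537/368272103) = 693814753/368272103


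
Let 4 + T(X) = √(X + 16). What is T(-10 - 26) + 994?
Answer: 990 + 2*I*√5 ≈ 990.0 + 4.4721*I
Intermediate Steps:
T(X) = -4 + √(16 + X) (T(X) = -4 + √(X + 16) = -4 + √(16 + X))
T(-10 - 26) + 994 = (-4 + √(16 + (-10 - 26))) + 994 = (-4 + √(16 - 36)) + 994 = (-4 + √(-20)) + 994 = (-4 + 2*I*√5) + 994 = 990 + 2*I*√5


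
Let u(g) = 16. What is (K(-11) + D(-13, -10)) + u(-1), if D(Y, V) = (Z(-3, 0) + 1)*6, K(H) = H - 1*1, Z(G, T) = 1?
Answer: 16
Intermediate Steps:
K(H) = -1 + H (K(H) = H - 1 = -1 + H)
D(Y, V) = 12 (D(Y, V) = (1 + 1)*6 = 2*6 = 12)
(K(-11) + D(-13, -10)) + u(-1) = ((-1 - 11) + 12) + 16 = (-12 + 12) + 16 = 0 + 16 = 16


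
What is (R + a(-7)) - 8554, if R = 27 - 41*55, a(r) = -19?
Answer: -10801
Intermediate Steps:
R = -2228 (R = 27 - 2255 = -2228)
(R + a(-7)) - 8554 = (-2228 - 19) - 8554 = -2247 - 8554 = -10801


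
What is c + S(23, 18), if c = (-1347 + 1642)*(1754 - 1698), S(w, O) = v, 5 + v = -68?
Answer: 16447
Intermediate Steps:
v = -73 (v = -5 - 68 = -73)
S(w, O) = -73
c = 16520 (c = 295*56 = 16520)
c + S(23, 18) = 16520 - 73 = 16447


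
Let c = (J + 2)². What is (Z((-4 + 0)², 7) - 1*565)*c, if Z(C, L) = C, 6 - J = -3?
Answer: -66429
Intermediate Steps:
J = 9 (J = 6 - 1*(-3) = 6 + 3 = 9)
c = 121 (c = (9 + 2)² = 11² = 121)
(Z((-4 + 0)², 7) - 1*565)*c = ((-4 + 0)² - 1*565)*121 = ((-4)² - 565)*121 = (16 - 565)*121 = -549*121 = -66429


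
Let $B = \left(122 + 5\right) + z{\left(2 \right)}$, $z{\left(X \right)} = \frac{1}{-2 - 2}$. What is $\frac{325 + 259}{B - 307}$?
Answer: $- \frac{2336}{721} \approx -3.2399$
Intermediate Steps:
$z{\left(X \right)} = - \frac{1}{4}$ ($z{\left(X \right)} = \frac{1}{-4} = - \frac{1}{4}$)
$B = \frac{507}{4}$ ($B = \left(122 + 5\right) - \frac{1}{4} = 127 - \frac{1}{4} = \frac{507}{4} \approx 126.75$)
$\frac{325 + 259}{B - 307} = \frac{325 + 259}{\frac{507}{4} - 307} = \frac{584}{- \frac{721}{4}} = 584 \left(- \frac{4}{721}\right) = - \frac{2336}{721}$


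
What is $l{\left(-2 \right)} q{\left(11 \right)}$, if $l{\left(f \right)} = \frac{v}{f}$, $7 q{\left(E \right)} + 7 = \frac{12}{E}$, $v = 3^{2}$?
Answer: $\frac{585}{154} \approx 3.7987$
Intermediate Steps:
$v = 9$
$q{\left(E \right)} = -1 + \frac{12}{7 E}$ ($q{\left(E \right)} = -1 + \frac{12 \frac{1}{E}}{7} = -1 + \frac{12}{7 E}$)
$l{\left(f \right)} = \frac{9}{f}$
$l{\left(-2 \right)} q{\left(11 \right)} = \frac{9}{-2} \frac{\frac{12}{7} - 11}{11} = 9 \left(- \frac{1}{2}\right) \frac{\frac{12}{7} - 11}{11} = - \frac{9 \cdot \frac{1}{11} \left(- \frac{65}{7}\right)}{2} = \left(- \frac{9}{2}\right) \left(- \frac{65}{77}\right) = \frac{585}{154}$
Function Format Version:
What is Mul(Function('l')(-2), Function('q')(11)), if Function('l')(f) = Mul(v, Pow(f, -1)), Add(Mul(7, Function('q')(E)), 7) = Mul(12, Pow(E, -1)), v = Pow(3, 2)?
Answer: Rational(585, 154) ≈ 3.7987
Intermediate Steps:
v = 9
Function('q')(E) = Add(-1, Mul(Rational(12, 7), Pow(E, -1))) (Function('q')(E) = Add(-1, Mul(Rational(1, 7), Mul(12, Pow(E, -1)))) = Add(-1, Mul(Rational(12, 7), Pow(E, -1))))
Function('l')(f) = Mul(9, Pow(f, -1))
Mul(Function('l')(-2), Function('q')(11)) = Mul(Mul(9, Pow(-2, -1)), Mul(Pow(11, -1), Add(Rational(12, 7), Mul(-1, 11)))) = Mul(Mul(9, Rational(-1, 2)), Mul(Rational(1, 11), Add(Rational(12, 7), -11))) = Mul(Rational(-9, 2), Mul(Rational(1, 11), Rational(-65, 7))) = Mul(Rational(-9, 2), Rational(-65, 77)) = Rational(585, 154)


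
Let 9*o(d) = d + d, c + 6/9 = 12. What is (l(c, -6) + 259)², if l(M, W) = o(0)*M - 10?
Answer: 62001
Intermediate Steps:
c = 34/3 (c = -⅔ + 12 = 34/3 ≈ 11.333)
o(d) = 2*d/9 (o(d) = (d + d)/9 = (2*d)/9 = 2*d/9)
l(M, W) = -10 (l(M, W) = ((2/9)*0)*M - 10 = 0*M - 10 = 0 - 10 = -10)
(l(c, -6) + 259)² = (-10 + 259)² = 249² = 62001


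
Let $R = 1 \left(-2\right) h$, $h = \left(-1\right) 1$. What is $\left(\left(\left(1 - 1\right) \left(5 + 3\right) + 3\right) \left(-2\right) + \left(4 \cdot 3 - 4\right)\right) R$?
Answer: $4$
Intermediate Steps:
$h = -1$
$R = 2$ ($R = 1 \left(-2\right) \left(-1\right) = \left(-2\right) \left(-1\right) = 2$)
$\left(\left(\left(1 - 1\right) \left(5 + 3\right) + 3\right) \left(-2\right) + \left(4 \cdot 3 - 4\right)\right) R = \left(\left(\left(1 - 1\right) \left(5 + 3\right) + 3\right) \left(-2\right) + \left(4 \cdot 3 - 4\right)\right) 2 = \left(\left(0 \cdot 8 + 3\right) \left(-2\right) + \left(12 - 4\right)\right) 2 = \left(\left(0 + 3\right) \left(-2\right) + 8\right) 2 = \left(3 \left(-2\right) + 8\right) 2 = \left(-6 + 8\right) 2 = 2 \cdot 2 = 4$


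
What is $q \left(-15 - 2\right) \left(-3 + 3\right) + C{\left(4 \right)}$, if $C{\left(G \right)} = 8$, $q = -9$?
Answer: $8$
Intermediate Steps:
$q \left(-15 - 2\right) \left(-3 + 3\right) + C{\left(4 \right)} = - 9 \left(-15 - 2\right) \left(-3 + 3\right) + 8 = - 9 \left(\left(-17\right) 0\right) + 8 = \left(-9\right) 0 + 8 = 0 + 8 = 8$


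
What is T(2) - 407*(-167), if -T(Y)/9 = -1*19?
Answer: 68140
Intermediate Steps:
T(Y) = 171 (T(Y) = -(-9)*19 = -9*(-19) = 171)
T(2) - 407*(-167) = 171 - 407*(-167) = 171 + 67969 = 68140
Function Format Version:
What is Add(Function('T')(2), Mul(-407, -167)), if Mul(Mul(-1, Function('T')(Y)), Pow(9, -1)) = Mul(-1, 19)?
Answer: 68140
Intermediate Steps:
Function('T')(Y) = 171 (Function('T')(Y) = Mul(-9, Mul(-1, 19)) = Mul(-9, -19) = 171)
Add(Function('T')(2), Mul(-407, -167)) = Add(171, Mul(-407, -167)) = Add(171, 67969) = 68140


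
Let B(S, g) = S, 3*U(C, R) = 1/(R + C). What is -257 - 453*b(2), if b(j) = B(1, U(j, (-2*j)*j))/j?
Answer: -967/2 ≈ -483.50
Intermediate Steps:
U(C, R) = 1/(3*(C + R)) (U(C, R) = 1/(3*(R + C)) = 1/(3*(C + R)))
b(j) = 1/j
-257 - 453*b(2) = -257 - 453/2 = -967/2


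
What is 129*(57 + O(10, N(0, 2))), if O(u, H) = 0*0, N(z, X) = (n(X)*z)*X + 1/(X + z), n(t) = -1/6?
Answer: 7353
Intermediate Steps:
n(t) = -⅙ (n(t) = -1*⅙ = -⅙)
N(z, X) = 1/(X + z) - X*z/6 (N(z, X) = (-z/6)*X + 1/(X + z) = -X*z/6 + 1/(X + z) = 1/(X + z) - X*z/6)
O(u, H) = 0
129*(57 + O(10, N(0, 2))) = 129*(57 + 0) = 129*57 = 7353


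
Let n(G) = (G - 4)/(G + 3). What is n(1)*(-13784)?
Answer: 10338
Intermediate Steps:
n(G) = (-4 + G)/(3 + G)
n(1)*(-13784) = ((-4 + 1)/(3 + 1))*(-13784) = (-3/4)*(-13784) = ((¼)*(-3))*(-13784) = -¾*(-13784) = 10338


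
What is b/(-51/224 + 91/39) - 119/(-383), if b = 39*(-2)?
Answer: -19906943/541945 ≈ -36.732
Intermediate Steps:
b = -78
b/(-51/224 + 91/39) - 119/(-383) = -78/(-51/224 + 91/39) - 119/(-383) = -78/(-51*1/224 + 91*(1/39)) - 119*(-1/383) = -78/(-51/224 + 7/3) + 119/383 = -78/1415/672 + 119/383 = -78*672/1415 + 119/383 = -52416/1415 + 119/383 = -19906943/541945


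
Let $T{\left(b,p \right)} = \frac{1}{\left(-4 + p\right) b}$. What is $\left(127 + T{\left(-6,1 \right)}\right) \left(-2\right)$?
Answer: $- \frac{2287}{9} \approx -254.11$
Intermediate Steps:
$T{\left(b,p \right)} = \frac{1}{b \left(-4 + p\right)}$
$\left(127 + T{\left(-6,1 \right)}\right) \left(-2\right) = \left(127 + \frac{1}{\left(-6\right) \left(-4 + 1\right)}\right) \left(-2\right) = \left(127 - \frac{1}{6 \left(-3\right)}\right) \left(-2\right) = \left(127 - - \frac{1}{18}\right) \left(-2\right) = \left(127 + \frac{1}{18}\right) \left(-2\right) = \frac{2287}{18} \left(-2\right) = - \frac{2287}{9}$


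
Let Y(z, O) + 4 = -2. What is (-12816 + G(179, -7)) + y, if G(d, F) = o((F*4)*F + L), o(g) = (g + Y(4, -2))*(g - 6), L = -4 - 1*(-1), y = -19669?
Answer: 2484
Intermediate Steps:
Y(z, O) = -6 (Y(z, O) = -4 - 2 = -6)
L = -3 (L = -4 + 1 = -3)
o(g) = (-6 + g)² (o(g) = (g - 6)*(g - 6) = (-6 + g)*(-6 + g) = (-6 + g)²)
G(d, F) = 72 + (-3 + 4*F²)² - 48*F² (G(d, F) = 36 + ((F*4)*F - 3)² - 12*((F*4)*F - 3) = 36 + ((4*F)*F - 3)² - 12*((4*F)*F - 3) = 36 + (4*F² - 3)² - 12*(4*F² - 3) = 36 + (-3 + 4*F²)² - 12*(-3 + 4*F²) = 36 + (-3 + 4*F²)² + (36 - 48*F²) = 72 + (-3 + 4*F²)² - 48*F²)
(-12816 + G(179, -7)) + y = (-12816 + (81 - 72*(-7)² + 16*(-7)⁴)) - 19669 = (-12816 + (81 - 72*49 + 16*2401)) - 19669 = (-12816 + (81 - 3528 + 38416)) - 19669 = (-12816 + 34969) - 19669 = 22153 - 19669 = 2484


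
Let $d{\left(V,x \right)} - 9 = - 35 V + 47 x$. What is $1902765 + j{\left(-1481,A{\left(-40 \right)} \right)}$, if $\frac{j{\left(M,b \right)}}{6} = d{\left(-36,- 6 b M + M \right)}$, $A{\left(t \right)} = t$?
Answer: $-98741343$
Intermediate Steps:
$d{\left(V,x \right)} = 9 - 35 V + 47 x$ ($d{\left(V,x \right)} = 9 - \left(- 47 x + 35 V\right) = 9 - 35 V + 47 x$)
$j{\left(M,b \right)} = 7614 + 282 M - 1692 M b$ ($j{\left(M,b \right)} = 6 \left(9 - -1260 + 47 \left(- 6 b M + M\right)\right) = 6 \left(9 + 1260 + 47 \left(- 6 M b + M\right)\right) = 6 \left(9 + 1260 + 47 \left(M - 6 M b\right)\right) = 6 \left(9 + 1260 - \left(- 47 M + 282 M b\right)\right) = 6 \left(1269 + 47 M - 282 M b\right) = 7614 + 282 M - 1692 M b$)
$1902765 + j{\left(-1481,A{\left(-40 \right)} \right)} = 1902765 + \left(7614 - - 417642 \left(-1 + 6 \left(-40\right)\right)\right) = 1902765 + \left(7614 - - 417642 \left(-1 - 240\right)\right) = 1902765 + \left(7614 - \left(-417642\right) \left(-241\right)\right) = 1902765 + \left(7614 - 100651722\right) = 1902765 - 100644108 = -98741343$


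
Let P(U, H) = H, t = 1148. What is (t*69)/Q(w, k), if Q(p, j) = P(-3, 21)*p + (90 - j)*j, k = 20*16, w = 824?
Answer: -19803/14074 ≈ -1.4071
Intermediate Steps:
k = 320
Q(p, j) = 21*p + j*(90 - j) (Q(p, j) = 21*p + (90 - j)*j = 21*p + j*(90 - j))
(t*69)/Q(w, k) = (1148*69)/(-1*320**2 + 21*824 + 90*320) = 79212/(-1*102400 + 17304 + 28800) = 79212/(-102400 + 17304 + 28800) = 79212/(-56296) = 79212*(-1/56296) = -19803/14074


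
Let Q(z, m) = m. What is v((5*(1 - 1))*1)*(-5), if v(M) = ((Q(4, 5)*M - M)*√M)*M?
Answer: 0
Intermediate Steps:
v(M) = 4*M^(5/2) (v(M) = ((5*M - M)*√M)*M = ((4*M)*√M)*M = (4*M^(3/2))*M = 4*M^(5/2))
v((5*(1 - 1))*1)*(-5) = (4*((5*(1 - 1))*1)^(5/2))*(-5) = (4*((5*0)*1)^(5/2))*(-5) = (4*(0*1)^(5/2))*(-5) = (4*0^(5/2))*(-5) = (4*0)*(-5) = 0*(-5) = 0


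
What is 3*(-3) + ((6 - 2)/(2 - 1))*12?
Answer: 39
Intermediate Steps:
3*(-3) + ((6 - 2)/(2 - 1))*12 = -9 + (4/1)*12 = -9 + (4*1)*12 = -9 + 4*12 = -9 + 48 = 39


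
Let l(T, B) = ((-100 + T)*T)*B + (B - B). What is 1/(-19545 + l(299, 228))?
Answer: 1/13546683 ≈ 7.3819e-8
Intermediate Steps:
l(T, B) = B*T*(-100 + T) (l(T, B) = (T*(-100 + T))*B + 0 = B*T*(-100 + T) + 0 = B*T*(-100 + T))
1/(-19545 + l(299, 228)) = 1/(-19545 + 228*299*(-100 + 299)) = 1/(-19545 + 228*299*199) = 1/(-19545 + 13566228) = 1/13546683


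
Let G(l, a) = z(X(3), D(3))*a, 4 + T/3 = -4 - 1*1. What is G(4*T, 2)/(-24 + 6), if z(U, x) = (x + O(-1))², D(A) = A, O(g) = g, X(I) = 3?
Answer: -4/9 ≈ -0.44444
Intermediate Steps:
T = -27 (T = -12 + 3*(-4 - 1*1) = -12 + 3*(-4 - 1) = -12 + 3*(-5) = -12 - 15 = -27)
z(U, x) = (-1 + x)² (z(U, x) = (x - 1)² = (-1 + x)²)
G(l, a) = 4*a (G(l, a) = (-1 + 3)²*a = 2²*a = 4*a)
G(4*T, 2)/(-24 + 6) = (4*2)/(-24 + 6) = 8/(-18) = -1/18*8 = -4/9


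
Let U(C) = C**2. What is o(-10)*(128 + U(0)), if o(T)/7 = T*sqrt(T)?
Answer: -8960*I*sqrt(10) ≈ -28334.0*I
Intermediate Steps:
o(T) = 7*T**(3/2) (o(T) = 7*(T*sqrt(T)) = 7*T**(3/2))
o(-10)*(128 + U(0)) = (7*(-10)**(3/2))*(128 + 0**2) = (7*(-10*I*sqrt(10)))*(128 + 0) = -70*I*sqrt(10)*128 = -8960*I*sqrt(10)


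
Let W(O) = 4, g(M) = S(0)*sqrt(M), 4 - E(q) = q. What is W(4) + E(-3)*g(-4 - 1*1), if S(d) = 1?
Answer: 4 + 7*I*sqrt(5) ≈ 4.0 + 15.652*I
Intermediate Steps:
E(q) = 4 - q
g(M) = sqrt(M) (g(M) = 1*sqrt(M) = sqrt(M))
W(4) + E(-3)*g(-4 - 1*1) = 4 + (4 - 1*(-3))*sqrt(-4 - 1*1) = 4 + (4 + 3)*sqrt(-4 - 1) = 4 + 7*sqrt(-5) = 4 + 7*(I*sqrt(5)) = 4 + 7*I*sqrt(5)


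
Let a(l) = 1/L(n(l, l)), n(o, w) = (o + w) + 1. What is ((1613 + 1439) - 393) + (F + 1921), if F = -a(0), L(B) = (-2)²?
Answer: 18319/4 ≈ 4579.8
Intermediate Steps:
n(o, w) = 1 + o + w
L(B) = 4
a(l) = ¼ (a(l) = 1/4 = ¼)
F = -¼ (F = -1*¼ = -¼ ≈ -0.25000)
((1613 + 1439) - 393) + (F + 1921) = ((1613 + 1439) - 393) + (-¼ + 1921) = (3052 - 393) + 7683/4 = 2659 + 7683/4 = 18319/4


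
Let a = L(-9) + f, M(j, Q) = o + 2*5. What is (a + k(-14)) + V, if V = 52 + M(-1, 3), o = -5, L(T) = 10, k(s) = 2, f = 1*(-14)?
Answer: 55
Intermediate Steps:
f = -14
M(j, Q) = 5 (M(j, Q) = -5 + 2*5 = -5 + 10 = 5)
a = -4 (a = 10 - 14 = -4)
V = 57 (V = 52 + 5 = 57)
(a + k(-14)) + V = (-4 + 2) + 57 = -2 + 57 = 55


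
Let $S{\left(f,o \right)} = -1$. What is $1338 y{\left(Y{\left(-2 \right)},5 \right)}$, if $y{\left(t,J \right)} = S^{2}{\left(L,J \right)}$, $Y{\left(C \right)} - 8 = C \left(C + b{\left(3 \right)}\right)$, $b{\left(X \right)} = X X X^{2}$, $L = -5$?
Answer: $1338$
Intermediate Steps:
$b{\left(X \right)} = X^{4}$ ($b{\left(X \right)} = X^{2} X^{2} = X^{4}$)
$Y{\left(C \right)} = 8 + C \left(81 + C\right)$ ($Y{\left(C \right)} = 8 + C \left(C + 3^{4}\right) = 8 + C \left(C + 81\right) = 8 + C \left(81 + C\right)$)
$y{\left(t,J \right)} = 1$ ($y{\left(t,J \right)} = \left(-1\right)^{2} = 1$)
$1338 y{\left(Y{\left(-2 \right)},5 \right)} = 1338 \cdot 1 = 1338$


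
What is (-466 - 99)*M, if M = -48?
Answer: 27120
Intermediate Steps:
(-466 - 99)*M = (-466 - 99)*(-48) = -565*(-48) = 27120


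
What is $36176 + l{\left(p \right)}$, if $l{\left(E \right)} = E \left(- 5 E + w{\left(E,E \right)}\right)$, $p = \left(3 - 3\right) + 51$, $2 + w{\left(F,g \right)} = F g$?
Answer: $155720$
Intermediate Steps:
$w{\left(F,g \right)} = -2 + F g$
$p = 51$ ($p = 0 + 51 = 51$)
$l{\left(E \right)} = E \left(-2 + E^{2} - 5 E\right)$ ($l{\left(E \right)} = E \left(- 5 E + \left(-2 + E E\right)\right) = E \left(- 5 E + \left(-2 + E^{2}\right)\right) = E \left(-2 + E^{2} - 5 E\right)$)
$36176 + l{\left(p \right)} = 36176 + 51 \left(-2 + 51^{2} - 255\right) = 36176 + 51 \left(-2 + 2601 - 255\right) = 36176 + 51 \cdot 2344 = 36176 + 119544 = 155720$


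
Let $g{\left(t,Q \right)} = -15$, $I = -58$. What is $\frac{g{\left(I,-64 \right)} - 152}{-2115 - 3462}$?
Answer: $\frac{167}{5577} \approx 0.029944$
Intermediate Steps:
$\frac{g{\left(I,-64 \right)} - 152}{-2115 - 3462} = \frac{-15 - 152}{-2115 - 3462} = - \frac{167}{-5577} = \left(-167\right) \left(- \frac{1}{5577}\right) = \frac{167}{5577}$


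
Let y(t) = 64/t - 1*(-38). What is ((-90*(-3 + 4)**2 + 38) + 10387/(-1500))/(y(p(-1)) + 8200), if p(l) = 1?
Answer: -88387/12453000 ≈ -0.0070976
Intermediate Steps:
y(t) = 38 + 64/t (y(t) = 64/t + 38 = 38 + 64/t)
((-90*(-3 + 4)**2 + 38) + 10387/(-1500))/(y(p(-1)) + 8200) = ((-90*(-3 + 4)**2 + 38) + 10387/(-1500))/((38 + 64/1) + 8200) = ((-90*1**2 + 38) + 10387*(-1/1500))/((38 + 64*1) + 8200) = ((-90*1 + 38) - 10387/1500)/((38 + 64) + 8200) = ((-90 + 38) - 10387/1500)/(102 + 8200) = (-52 - 10387/1500)/8302 = -88387/1500*1/8302 = -88387/12453000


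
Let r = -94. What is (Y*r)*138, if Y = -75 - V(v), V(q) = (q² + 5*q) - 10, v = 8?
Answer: 2192268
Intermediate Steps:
V(q) = -10 + q² + 5*q
Y = -169 (Y = -75 - (-10 + 8² + 5*8) = -75 - (-10 + 64 + 40) = -75 - 1*94 = -75 - 94 = -169)
(Y*r)*138 = -169*(-94)*138 = 15886*138 = 2192268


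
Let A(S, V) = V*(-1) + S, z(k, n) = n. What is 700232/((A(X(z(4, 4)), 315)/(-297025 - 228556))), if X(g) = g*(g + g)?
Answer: 368028634792/283 ≈ 1.3005e+9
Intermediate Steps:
X(g) = 2*g² (X(g) = g*(2*g) = 2*g²)
A(S, V) = S - V (A(S, V) = -V + S = S - V)
700232/((A(X(z(4, 4)), 315)/(-297025 - 228556))) = 700232/(((2*4² - 1*315)/(-297025 - 228556))) = 700232/(((2*16 - 315)/(-525581))) = 700232/(((32 - 315)*(-1/525581))) = 700232/((-283*(-1/525581))) = 700232/(283/525581) = 700232*(525581/283) = 368028634792/283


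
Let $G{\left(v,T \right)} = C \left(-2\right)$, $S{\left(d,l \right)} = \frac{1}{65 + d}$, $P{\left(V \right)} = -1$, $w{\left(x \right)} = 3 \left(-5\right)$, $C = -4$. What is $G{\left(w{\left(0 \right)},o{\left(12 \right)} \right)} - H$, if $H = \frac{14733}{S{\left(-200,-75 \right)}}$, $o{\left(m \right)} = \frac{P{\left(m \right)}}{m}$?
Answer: $1988963$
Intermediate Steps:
$w{\left(x \right)} = -15$
$o{\left(m \right)} = - \frac{1}{m}$
$G{\left(v,T \right)} = 8$ ($G{\left(v,T \right)} = \left(-4\right) \left(-2\right) = 8$)
$H = -1988955$ ($H = \frac{14733}{\frac{1}{65 - 200}} = \frac{14733}{\frac{1}{-135}} = \frac{14733}{- \frac{1}{135}} = 14733 \left(-135\right) = -1988955$)
$G{\left(w{\left(0 \right)},o{\left(12 \right)} \right)} - H = 8 - -1988955 = 8 + 1988955 = 1988963$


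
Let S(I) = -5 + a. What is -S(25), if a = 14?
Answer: -9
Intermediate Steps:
S(I) = 9 (S(I) = -5 + 14 = 9)
-S(25) = -1*9 = -9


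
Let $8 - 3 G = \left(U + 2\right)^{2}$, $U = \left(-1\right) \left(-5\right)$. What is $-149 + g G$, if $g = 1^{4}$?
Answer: $- \frac{488}{3} \approx -162.67$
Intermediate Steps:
$U = 5$
$G = - \frac{41}{3}$ ($G = \frac{8}{3} - \frac{\left(5 + 2\right)^{2}}{3} = \frac{8}{3} - \frac{7^{2}}{3} = \frac{8}{3} - \frac{49}{3} = - \frac{41}{3} \approx -13.667$)
$g = 1$
$-149 + g G = -149 + 1 \left(- \frac{41}{3}\right) = -149 - \frac{41}{3} = - \frac{488}{3}$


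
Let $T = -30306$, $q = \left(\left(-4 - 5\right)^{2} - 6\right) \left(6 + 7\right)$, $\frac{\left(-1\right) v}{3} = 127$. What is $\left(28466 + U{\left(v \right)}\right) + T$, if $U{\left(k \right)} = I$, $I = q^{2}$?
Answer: $948785$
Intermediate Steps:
$v = -381$ ($v = \left(-3\right) 127 = -381$)
$q = 975$ ($q = \left(\left(-9\right)^{2} - 6\right) 13 = \left(81 - 6\right) 13 = 75 \cdot 13 = 975$)
$I = 950625$ ($I = 975^{2} = 950625$)
$U{\left(k \right)} = 950625$
$\left(28466 + U{\left(v \right)}\right) + T = \left(28466 + 950625\right) - 30306 = 979091 - 30306 = 948785$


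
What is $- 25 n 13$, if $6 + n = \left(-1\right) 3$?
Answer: $2925$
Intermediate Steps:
$n = -9$ ($n = -6 - 3 = -9$)
$- 25 n 13 = \left(-25\right) \left(-9\right) 13 = 225 \cdot 13 = 2925$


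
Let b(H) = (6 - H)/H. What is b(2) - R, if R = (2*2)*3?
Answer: -10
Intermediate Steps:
b(H) = (6 - H)/H
R = 12 (R = 4*3 = 12)
b(2) - R = (6 - 1*2)/2 - 1*12 = (6 - 2)/2 - 12 = (½)*4 - 12 = 2 - 12 = -10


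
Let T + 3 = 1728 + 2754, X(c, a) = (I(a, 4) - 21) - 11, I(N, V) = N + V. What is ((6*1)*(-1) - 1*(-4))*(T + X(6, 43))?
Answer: -8988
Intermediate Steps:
X(c, a) = -28 + a (X(c, a) = ((a + 4) - 21) - 11 = ((4 + a) - 21) - 11 = (-17 + a) - 11 = -28 + a)
T = 4479 (T = -3 + (1728 + 2754) = -3 + 4482 = 4479)
((6*1)*(-1) - 1*(-4))*(T + X(6, 43)) = ((6*1)*(-1) - 1*(-4))*(4479 + (-28 + 43)) = (6*(-1) + 4)*(4479 + 15) = (-6 + 4)*4494 = -2*4494 = -8988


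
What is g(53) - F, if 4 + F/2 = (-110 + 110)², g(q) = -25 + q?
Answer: 36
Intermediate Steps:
F = -8 (F = -8 + 2*(-110 + 110)² = -8 + 2*0² = -8 + 2*0 = -8 + 0 = -8)
g(53) - F = (-25 + 53) - 1*(-8) = 28 + 8 = 36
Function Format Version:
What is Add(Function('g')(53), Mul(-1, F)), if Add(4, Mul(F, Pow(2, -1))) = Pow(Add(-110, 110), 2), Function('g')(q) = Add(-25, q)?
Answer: 36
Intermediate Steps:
F = -8 (F = Add(-8, Mul(2, Pow(Add(-110, 110), 2))) = Add(-8, Mul(2, Pow(0, 2))) = Add(-8, Mul(2, 0)) = Add(-8, 0) = -8)
Add(Function('g')(53), Mul(-1, F)) = Add(Add(-25, 53), Mul(-1, -8)) = Add(28, 8) = 36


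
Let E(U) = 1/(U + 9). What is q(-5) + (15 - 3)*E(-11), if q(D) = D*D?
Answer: 19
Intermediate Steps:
q(D) = D**2
E(U) = 1/(9 + U)
q(-5) + (15 - 3)*E(-11) = (-5)**2 + (15 - 3)/(9 - 11) = 25 + 12/(-2) = 25 + 12*(-1/2) = 25 - 6 = 19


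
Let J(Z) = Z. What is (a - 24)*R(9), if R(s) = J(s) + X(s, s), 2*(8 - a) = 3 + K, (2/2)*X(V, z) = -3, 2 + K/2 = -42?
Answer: 159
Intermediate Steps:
K = -88 (K = -4 + 2*(-42) = -4 - 84 = -88)
X(V, z) = -3
a = 101/2 (a = 8 - (3 - 88)/2 = 8 - 1/2*(-85) = 8 + 85/2 = 101/2 ≈ 50.500)
R(s) = -3 + s (R(s) = s - 3 = -3 + s)
(a - 24)*R(9) = (101/2 - 24)*(-3 + 9) = (53/2)*6 = 159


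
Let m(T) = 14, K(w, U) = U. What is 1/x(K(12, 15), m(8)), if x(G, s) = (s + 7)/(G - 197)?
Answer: -26/3 ≈ -8.6667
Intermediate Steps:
x(G, s) = (7 + s)/(-197 + G)
1/x(K(12, 15), m(8)) = 1/((7 + 14)/(-197 + 15)) = 1/(21/(-182)) = 1/(-1/182*21) = 1/(-3/26) = -26/3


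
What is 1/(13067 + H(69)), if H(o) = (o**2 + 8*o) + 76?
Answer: 1/18456 ≈ 5.4183e-5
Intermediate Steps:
H(o) = 76 + o**2 + 8*o
1/(13067 + H(69)) = 1/(13067 + (76 + 69**2 + 8*69)) = 1/(13067 + (76 + 4761 + 552)) = 1/(13067 + 5389) = 1/18456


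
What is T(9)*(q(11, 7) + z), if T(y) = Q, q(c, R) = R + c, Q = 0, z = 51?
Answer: 0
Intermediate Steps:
T(y) = 0
T(9)*(q(11, 7) + z) = 0*((7 + 11) + 51) = 0*(18 + 51) = 0*69 = 0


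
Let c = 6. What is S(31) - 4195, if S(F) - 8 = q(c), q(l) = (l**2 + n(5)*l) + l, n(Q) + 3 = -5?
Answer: -4193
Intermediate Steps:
n(Q) = -8 (n(Q) = -3 - 5 = -8)
q(l) = l**2 - 7*l (q(l) = (l**2 - 8*l) + l = l**2 - 7*l)
S(F) = 2 (S(F) = 8 + 6*(-7 + 6) = 8 + 6*(-1) = 8 - 6 = 2)
S(31) - 4195 = 2 - 4195 = -4193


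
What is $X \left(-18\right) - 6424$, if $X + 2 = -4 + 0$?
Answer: $-6316$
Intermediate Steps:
$X = -6$ ($X = -2 + \left(-4 + 0\right) = -2 - 4 = -6$)
$X \left(-18\right) - 6424 = \left(-6\right) \left(-18\right) - 6424 = 108 - 6424 = -6316$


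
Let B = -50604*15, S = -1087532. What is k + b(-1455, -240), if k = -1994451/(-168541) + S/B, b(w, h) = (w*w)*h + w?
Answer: -16250253560377031857/31983182865 ≈ -5.0809e+8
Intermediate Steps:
b(w, h) = w + h*w² (b(w, h) = w²*h + w = h*w² + w = w + h*w²)
B = -759060
k = 424300426718/31983182865 (k = -1994451/(-168541) - 1087532/(-759060) = -1994451*(-1/168541) - 1087532*(-1/759060) = 1994451/168541 + 271883/189765 = 424300426718/31983182865 ≈ 13.266)
k + b(-1455, -240) = 424300426718/31983182865 - 1455*(1 - 240*(-1455)) = 424300426718/31983182865 - 1455*(1 + 349200) = 424300426718/31983182865 - 1455*349201 = 424300426718/31983182865 - 508087455 = -16250253560377031857/31983182865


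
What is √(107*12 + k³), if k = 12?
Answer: 2*√753 ≈ 54.882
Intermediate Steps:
√(107*12 + k³) = √(107*12 + 12³) = √(1284 + 1728) = √3012 = 2*√753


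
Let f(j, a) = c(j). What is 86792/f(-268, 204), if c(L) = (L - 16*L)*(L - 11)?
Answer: -21698/280395 ≈ -0.077384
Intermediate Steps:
c(L) = -15*L*(-11 + L) (c(L) = (-15*L)*(-11 + L) = -15*L*(-11 + L))
f(j, a) = 15*j*(11 - j)
86792/f(-268, 204) = 86792/((15*(-268)*(11 - 1*(-268)))) = 86792/((15*(-268)*(11 + 268))) = 86792/((15*(-268)*279)) = 86792/(-1121580) = 86792*(-1/1121580) = -21698/280395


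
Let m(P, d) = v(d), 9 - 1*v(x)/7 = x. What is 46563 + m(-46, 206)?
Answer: 45184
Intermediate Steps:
v(x) = 63 - 7*x
m(P, d) = 63 - 7*d
46563 + m(-46, 206) = 46563 + (63 - 7*206) = 46563 + (63 - 1442) = 46563 - 1379 = 45184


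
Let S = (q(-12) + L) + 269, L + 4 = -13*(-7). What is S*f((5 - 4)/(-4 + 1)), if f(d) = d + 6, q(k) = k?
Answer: 5848/3 ≈ 1949.3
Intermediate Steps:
L = 87 (L = -4 - 13*(-7) = -4 + 91 = 87)
f(d) = 6 + d
S = 344 (S = (-12 + 87) + 269 = 75 + 269 = 344)
S*f((5 - 4)/(-4 + 1)) = 344*(6 + (5 - 4)/(-4 + 1)) = 344*(6 + 1/(-3)) = 344*(6 + 1*(-⅓)) = 344*(6 - ⅓) = 344*(17/3) = 5848/3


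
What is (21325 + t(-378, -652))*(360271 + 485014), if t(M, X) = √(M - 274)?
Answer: 18025702625 + 1690570*I*√163 ≈ 1.8026e+10 + 2.1584e+7*I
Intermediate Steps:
t(M, X) = √(-274 + M)
(21325 + t(-378, -652))*(360271 + 485014) = (21325 + √(-274 - 378))*(360271 + 485014) = (21325 + √(-652))*845285 = (21325 + 2*I*√163)*845285 = 18025702625 + 1690570*I*√163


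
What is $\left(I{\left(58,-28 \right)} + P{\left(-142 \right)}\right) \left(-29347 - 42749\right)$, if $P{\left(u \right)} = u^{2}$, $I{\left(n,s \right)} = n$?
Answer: $-1457925312$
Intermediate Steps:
$\left(I{\left(58,-28 \right)} + P{\left(-142 \right)}\right) \left(-29347 - 42749\right) = \left(58 + \left(-142\right)^{2}\right) \left(-29347 - 42749\right) = \left(58 + 20164\right) \left(-72096\right) = 20222 \left(-72096\right) = -1457925312$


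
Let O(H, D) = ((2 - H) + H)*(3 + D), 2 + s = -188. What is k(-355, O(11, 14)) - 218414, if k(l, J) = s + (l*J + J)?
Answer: -230640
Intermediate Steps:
s = -190 (s = -2 - 188 = -190)
O(H, D) = 6 + 2*D (O(H, D) = 2*(3 + D) = 6 + 2*D)
k(l, J) = -190 + J + J*l (k(l, J) = -190 + (l*J + J) = -190 + (J*l + J) = -190 + (J + J*l) = -190 + J + J*l)
k(-355, O(11, 14)) - 218414 = (-190 + (6 + 2*14) + (6 + 2*14)*(-355)) - 218414 = (-190 + (6 + 28) + (6 + 28)*(-355)) - 218414 = (-190 + 34 + 34*(-355)) - 218414 = (-190 + 34 - 12070) - 218414 = -12226 - 218414 = -230640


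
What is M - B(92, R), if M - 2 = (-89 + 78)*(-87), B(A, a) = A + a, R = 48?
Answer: 819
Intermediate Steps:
M = 959 (M = 2 + (-89 + 78)*(-87) = 2 - 11*(-87) = 2 + 957 = 959)
M - B(92, R) = 959 - (92 + 48) = 959 - 1*140 = 959 - 140 = 819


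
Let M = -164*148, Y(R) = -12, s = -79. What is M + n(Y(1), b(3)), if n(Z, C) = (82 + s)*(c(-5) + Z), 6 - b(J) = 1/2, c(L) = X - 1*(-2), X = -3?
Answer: -24311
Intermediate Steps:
c(L) = -1 (c(L) = -3 - 1*(-2) = -3 + 2 = -1)
b(J) = 11/2 (b(J) = 6 - 1/2 = 6 - 1*½ = 6 - ½ = 11/2)
n(Z, C) = -3 + 3*Z (n(Z, C) = (82 - 79)*(-1 + Z) = 3*(-1 + Z) = -3 + 3*Z)
M = -24272
M + n(Y(1), b(3)) = -24272 + (-3 + 3*(-12)) = -24272 + (-3 - 36) = -24272 - 39 = -24311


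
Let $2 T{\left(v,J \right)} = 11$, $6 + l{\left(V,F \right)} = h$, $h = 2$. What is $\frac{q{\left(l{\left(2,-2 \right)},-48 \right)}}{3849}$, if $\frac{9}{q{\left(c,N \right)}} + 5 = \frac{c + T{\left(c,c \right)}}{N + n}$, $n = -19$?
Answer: $- \frac{402}{863459} \approx -0.00046557$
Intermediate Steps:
$l{\left(V,F \right)} = -4$ ($l{\left(V,F \right)} = -6 + 2 = -4$)
$T{\left(v,J \right)} = \frac{11}{2}$ ($T{\left(v,J \right)} = \frac{1}{2} \cdot 11 = \frac{11}{2}$)
$q{\left(c,N \right)} = \frac{9}{-5 + \frac{\frac{11}{2} + c}{-19 + N}}$ ($q{\left(c,N \right)} = \frac{9}{-5 + \frac{c + \frac{11}{2}}{N - 19}} = \frac{9}{-5 + \frac{\frac{11}{2} + c}{-19 + N}}$)
$\frac{q{\left(l{\left(2,-2 \right)},-48 \right)}}{3849} = \frac{18 \frac{1}{201 - -480 + 2 \left(-4\right)} \left(-19 - 48\right)}{3849} = 18 \frac{1}{201 + 480 - 8} \left(-67\right) \frac{1}{3849} = 18 \cdot \frac{1}{673} \left(-67\right) \frac{1}{3849} = \left(- \frac{1206}{673}\right) \frac{1}{3849} = - \frac{402}{863459}$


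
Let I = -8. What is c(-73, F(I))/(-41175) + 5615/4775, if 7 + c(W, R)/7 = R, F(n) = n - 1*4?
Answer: 9273308/7864425 ≈ 1.1791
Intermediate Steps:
F(n) = -4 + n (F(n) = n - 4 = -4 + n)
c(W, R) = -49 + 7*R
c(-73, F(I))/(-41175) + 5615/4775 = (-49 + 7*(-4 - 8))/(-41175) + 5615/4775 = (-49 + 7*(-12))*(-1/41175) + 5615*(1/4775) = (-49 - 84)*(-1/41175) + 1123/955 = -133*(-1/41175) + 1123/955 = 133/41175 + 1123/955 = 9273308/7864425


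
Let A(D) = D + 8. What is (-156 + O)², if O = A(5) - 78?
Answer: 48841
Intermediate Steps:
A(D) = 8 + D
O = -65 (O = (8 + 5) - 78 = 13 - 78 = -65)
(-156 + O)² = (-156 - 65)² = (-221)² = 48841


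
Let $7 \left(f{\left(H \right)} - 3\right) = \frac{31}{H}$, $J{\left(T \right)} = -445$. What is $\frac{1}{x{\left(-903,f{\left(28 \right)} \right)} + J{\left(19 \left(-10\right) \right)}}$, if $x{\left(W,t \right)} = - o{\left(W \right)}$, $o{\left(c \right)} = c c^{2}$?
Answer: $\frac{1}{736313882} \approx 1.3581 \cdot 10^{-9}$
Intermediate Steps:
$o{\left(c \right)} = c^{3}$
$f{\left(H \right)} = 3 + \frac{31}{7 H}$ ($f{\left(H \right)} = 3 + \frac{31 \frac{1}{H}}{7} = 3 + \frac{31}{7 H}$)
$x{\left(W,t \right)} = - W^{3}$
$\frac{1}{x{\left(-903,f{\left(28 \right)} \right)} + J{\left(19 \left(-10\right) \right)}} = \frac{1}{- \left(-903\right)^{3} - 445} = \frac{1}{\left(-1\right) \left(-736314327\right) - 445} = \frac{1}{736314327 - 445} = \frac{1}{736313882}$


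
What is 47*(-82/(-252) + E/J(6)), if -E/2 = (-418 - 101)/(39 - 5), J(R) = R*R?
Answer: 236269/4284 ≈ 55.151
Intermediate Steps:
J(R) = R²
E = 519/17 (E = -2*(-418 - 101)/(39 - 5) = -(-1038)/34 = -2*(-519/34) = 519/17 ≈ 30.529)
47*(-82/(-252) + E/J(6)) = 47*(-82/(-252) + 519/(17*(6²))) = 47*(-82*(-1/252) + (519/17)/36) = 47*(41/126 + (519/17)*(1/36)) = 47*(41/126 + 173/204) = 47*(5027/4284) = 236269/4284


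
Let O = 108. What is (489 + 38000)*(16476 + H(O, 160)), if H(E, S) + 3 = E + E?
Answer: 642342921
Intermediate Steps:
H(E, S) = -3 + 2*E (H(E, S) = -3 + (E + E) = -3 + 2*E)
(489 + 38000)*(16476 + H(O, 160)) = (489 + 38000)*(16476 + (-3 + 2*108)) = 38489*(16476 + (-3 + 216)) = 38489*(16476 + 213) = 38489*16689 = 642342921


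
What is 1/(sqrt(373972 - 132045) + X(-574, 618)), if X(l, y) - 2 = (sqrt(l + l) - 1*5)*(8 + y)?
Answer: 1/(-3128 + sqrt(241927) + 1252*I*sqrt(287)) ≈ -5.7706e-6 - 4.643e-5*I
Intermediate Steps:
X(l, y) = 2 + (-5 + sqrt(2)*sqrt(l))*(8 + y) (X(l, y) = 2 + (sqrt(l + l) - 1*5)*(8 + y) = 2 + (sqrt(2*l) - 5)*(8 + y) = 2 + (sqrt(2)*sqrt(l) - 5)*(8 + y) = 2 + (-5 + sqrt(2)*sqrt(l))*(8 + y))
1/(sqrt(373972 - 132045) + X(-574, 618)) = 1/(sqrt(373972 - 132045) + (-38 - 5*618 + 8*sqrt(2)*sqrt(-574) + 618*sqrt(2)*sqrt(-574))) = 1/(sqrt(241927) + (-38 - 3090 + 8*sqrt(2)*(I*sqrt(574)) + 618*sqrt(2)*(I*sqrt(574)))) = 1/(sqrt(241927) + (-38 - 3090 + 16*I*sqrt(287) + 1236*I*sqrt(287))) = 1/(sqrt(241927) + (-3128 + 1252*I*sqrt(287))) = 1/(-3128 + sqrt(241927) + 1252*I*sqrt(287))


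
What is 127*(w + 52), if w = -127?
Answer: -9525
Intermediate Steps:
127*(w + 52) = 127*(-127 + 52) = 127*(-75) = -9525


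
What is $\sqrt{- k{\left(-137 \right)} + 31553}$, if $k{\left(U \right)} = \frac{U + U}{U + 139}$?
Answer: $\sqrt{31690} \approx 178.02$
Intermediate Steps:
$k{\left(U \right)} = \frac{2 U}{139 + U}$
$\sqrt{- k{\left(-137 \right)} + 31553} = \sqrt{- \frac{2 \left(-137\right)}{139 - 137} + 31553} = \sqrt{- \frac{2 \left(-137\right)}{2} + 31553} = \sqrt{\left(-1\right) \left(-137\right) + 31553} = \sqrt{137 + 31553} = \sqrt{31690}$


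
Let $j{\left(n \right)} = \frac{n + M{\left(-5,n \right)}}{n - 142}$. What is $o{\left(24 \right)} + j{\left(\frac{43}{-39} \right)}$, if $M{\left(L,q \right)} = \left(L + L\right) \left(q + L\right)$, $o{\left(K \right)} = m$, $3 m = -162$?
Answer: $- \frac{303711}{5581} \approx -54.419$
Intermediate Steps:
$m = -54$ ($m = \frac{1}{3} \left(-162\right) = -54$)
$o{\left(K \right)} = -54$
$M{\left(L,q \right)} = 2 L \left(L + q\right)$
$j{\left(n \right)} = \frac{50 - 9 n}{-142 + n}$ ($j{\left(n \right)} = \frac{n + 2 \left(-5\right) \left(-5 + n\right)}{n - 142} = \frac{n - \left(-50 + 10 n\right)}{-142 + n} = \frac{50 - 9 n}{-142 + n}$)
$o{\left(24 \right)} + j{\left(\frac{43}{-39} \right)} = -54 + \frac{50 - 9 \frac{43}{-39}}{-142 + \frac{43}{-39}} = -54 + \frac{50 - 9 \cdot 43 \left(- \frac{1}{39}\right)}{-142 + 43 \left(- \frac{1}{39}\right)} = -54 + \frac{50 - - \frac{129}{13}}{-142 - \frac{43}{39}} = -54 + \frac{50 + \frac{129}{13}}{- \frac{5581}{39}} = -54 - \frac{2337}{5581} = - \frac{303711}{5581}$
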